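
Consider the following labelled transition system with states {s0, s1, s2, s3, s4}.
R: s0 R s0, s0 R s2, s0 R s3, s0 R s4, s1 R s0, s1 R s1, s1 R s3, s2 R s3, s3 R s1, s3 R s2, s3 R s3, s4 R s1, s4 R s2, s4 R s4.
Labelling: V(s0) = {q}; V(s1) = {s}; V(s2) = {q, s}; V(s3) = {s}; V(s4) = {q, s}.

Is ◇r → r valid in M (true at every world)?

Yes

Let φ = ◇r → r. Evaluate φ at each world:
  s0 (successors {s0, s2, s3, s4}): φ is true.
  s1 (successors {s0, s1, s3}): φ is true.
  s2 (successors {s3}): φ is true.
  s3 (successors {s1, s2, s3}): φ is true.
  s4 (successors {s1, s2, s4}): φ is true.
For instance, at s1:
  At s1: ◇r is false, r is false, so ◇r → r is true.
    At s1: ◇r requires r at some successor in {s0, s1, s3}.
      At s0: r is false.
      At s1: r is false.
      At s3: r is false.
    So ◇r is false at s1.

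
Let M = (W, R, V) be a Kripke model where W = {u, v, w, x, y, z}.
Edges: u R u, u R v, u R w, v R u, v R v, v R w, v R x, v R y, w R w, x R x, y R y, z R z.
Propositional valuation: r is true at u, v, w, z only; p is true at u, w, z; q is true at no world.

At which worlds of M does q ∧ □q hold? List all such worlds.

none

Let φ = q ∧ □q. Evaluate φ at each world:
  u (successors {u, v, w}): φ is false.
  v (successors {u, v, w, x, y}): φ is false.
  w (successors {w}): φ is false.
  x (successors {x}): φ is false.
  y (successors {y}): φ is false.
  z (successors {z}): φ is false.
For instance, at x:
  At x: q is false, □q is false, so q ∧ □q is false.
    At x: □q requires q at every successor {x}.
      q fails at x, so □q is false at x.
Satisfying worlds: none.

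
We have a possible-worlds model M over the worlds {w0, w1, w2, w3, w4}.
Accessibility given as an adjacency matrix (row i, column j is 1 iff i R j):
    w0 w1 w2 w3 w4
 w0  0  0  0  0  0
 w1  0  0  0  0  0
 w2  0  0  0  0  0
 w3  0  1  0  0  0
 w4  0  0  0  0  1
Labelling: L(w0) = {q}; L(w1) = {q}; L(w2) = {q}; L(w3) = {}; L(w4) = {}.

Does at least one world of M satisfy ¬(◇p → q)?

No

Let φ = ¬(◇p → q). Evaluate φ at each world:
  w0 (successors ∅): φ is false.
  w1 (successors ∅): φ is false.
  w2 (successors ∅): φ is false.
  w3 (successors {w1}): φ is false.
  w4 (successors {w4}): φ is false.
For instance, at w3:
  At w3: ◇p → q is true, so ¬(◇p → q) is false.
    At w3: ◇p is false, q is false, so ◇p → q is true.
      At w3: ◇p requires p at some successor in {w1}.
        At w1: p is false.
      So ◇p is false at w3.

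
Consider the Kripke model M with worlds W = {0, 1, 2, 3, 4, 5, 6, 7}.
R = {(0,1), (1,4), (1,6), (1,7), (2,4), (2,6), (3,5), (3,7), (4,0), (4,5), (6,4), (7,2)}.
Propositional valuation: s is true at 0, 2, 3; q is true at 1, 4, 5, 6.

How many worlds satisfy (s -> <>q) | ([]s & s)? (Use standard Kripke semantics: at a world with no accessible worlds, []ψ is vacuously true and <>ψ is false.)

8

Recall that []ψ holds at a world iff ψ holds at every accessible world, and <>ψ holds iff ψ holds at some accessible world.
Let φ = (s -> <>q) | ([]s & s). Evaluate φ at each world:
  0 (successors {1}): φ is true.
  1 (successors {4, 6, 7}): φ is true.
  2 (successors {4, 6}): φ is true.
  3 (successors {5, 7}): φ is true.
  4 (successors {0, 5}): φ is true.
  5 (successors ∅): φ is true.
  6 (successors {4}): φ is true.
  7 (successors {2}): φ is true.
For instance, at 6:
  At 6: s -> <>q is true, []s & s is false, so (s -> <>q) | ([]s & s) is true.
    At 6: s is false, <>q is true, so s -> <>q is true.
      At 6: <>q requires q at some successor in {4}.
        q holds at 4, so <>q is true at 6.
    At 6: []s is false, s is false, so []s & s is false.
      At 6: []s requires s at every successor {4}.
        s fails at 4, so []s is false at 6.
Satisfying worlds: {0, 1, 2, 3, 4, 5, 6, 7}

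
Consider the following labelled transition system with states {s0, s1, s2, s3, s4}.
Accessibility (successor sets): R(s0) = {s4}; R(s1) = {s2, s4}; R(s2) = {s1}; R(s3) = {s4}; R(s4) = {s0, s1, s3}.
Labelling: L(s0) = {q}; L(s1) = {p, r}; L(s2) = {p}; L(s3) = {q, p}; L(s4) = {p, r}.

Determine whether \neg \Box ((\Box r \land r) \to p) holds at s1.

At s1: \Box ((\Box r \land r) \to p) is true, so \neg \Box ((\Box r \land r) \to p) is false.
  At s1: \Box ((\Box r \land r) \to p) requires (\Box r \land r) \to p at every successor {s2, s4}.
      At s2: \Box r \land r is false, p is true, so (\Box r \land r) \to p is true.
      At s4: \Box r \land r is false, p is true, so (\Box r \land r) \to p is true.
  So \Box ((\Box r \land r) \to p) is true at s1.

No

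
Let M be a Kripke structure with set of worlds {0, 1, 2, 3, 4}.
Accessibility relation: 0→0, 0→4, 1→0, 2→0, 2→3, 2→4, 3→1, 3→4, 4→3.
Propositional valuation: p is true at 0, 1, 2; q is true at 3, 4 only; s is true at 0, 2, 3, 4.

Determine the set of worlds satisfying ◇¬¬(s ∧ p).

0, 1, 2

Let φ = ◇¬¬(s ∧ p). Evaluate φ at each world:
  0 (successors {0, 4}): φ is true.
  1 (successors {0}): φ is true.
  2 (successors {0, 3, 4}): φ is true.
  3 (successors {1, 4}): φ is false.
  4 (successors {3}): φ is false.
For instance, at 4:
  At 4: ◇¬¬(s ∧ p) requires ¬¬(s ∧ p) at some successor in {3}.
    At 3: ¬¬(s ∧ p) is false.
  So ◇¬¬(s ∧ p) is false at 4.
Satisfying worlds: {0, 1, 2}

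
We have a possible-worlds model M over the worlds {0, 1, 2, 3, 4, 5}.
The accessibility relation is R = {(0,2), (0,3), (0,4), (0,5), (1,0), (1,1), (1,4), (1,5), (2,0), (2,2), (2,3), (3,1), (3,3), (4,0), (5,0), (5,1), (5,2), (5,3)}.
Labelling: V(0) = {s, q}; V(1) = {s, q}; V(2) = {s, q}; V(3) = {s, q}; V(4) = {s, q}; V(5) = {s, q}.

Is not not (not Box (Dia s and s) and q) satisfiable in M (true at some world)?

Let φ = not not (not Box (Dia s and s) and q). Evaluate φ at each world:
  0 (successors {2, 3, 4, 5}): φ is false.
  1 (successors {0, 1, 4, 5}): φ is false.
  2 (successors {0, 2, 3}): φ is false.
  3 (successors {1, 3}): φ is false.
  4 (successors {0}): φ is false.
  5 (successors {0, 1, 2, 3}): φ is false.
For instance, at 2:
  At 2: not (not Box (Dia s and s) and q) is true, so not not (not Box (Dia s and s) and q) is false.
    At 2: not Box (Dia s and s) and q is false, so not (not Box (Dia s and s) and q) is true.
      At 2: not Box (Dia s and s) is false, q is true, so not Box (Dia s and s) and q is false.

No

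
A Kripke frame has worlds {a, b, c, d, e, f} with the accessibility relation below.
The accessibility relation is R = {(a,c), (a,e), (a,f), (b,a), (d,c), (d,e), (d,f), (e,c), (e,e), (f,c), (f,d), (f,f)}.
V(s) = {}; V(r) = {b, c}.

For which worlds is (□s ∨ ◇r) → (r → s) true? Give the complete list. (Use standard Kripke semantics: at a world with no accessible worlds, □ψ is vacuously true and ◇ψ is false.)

a, b, d, e, f

Recall that □ψ holds at a world iff ψ holds at every accessible world, and ◇ψ holds iff ψ holds at some accessible world.
Let φ = (□s ∨ ◇r) → (r → s). Evaluate φ at each world:
  a (successors {c, e, f}): φ is true.
  b (successors {a}): φ is true.
  c (successors ∅): φ is false.
  d (successors {c, e, f}): φ is true.
  e (successors {c, e}): φ is true.
  f (successors {c, d, f}): φ is true.
For instance, at d:
  At d: □s ∨ ◇r is true, r → s is true, so (□s ∨ ◇r) → (r → s) is true.
    At d: □s is false, ◇r is true, so □s ∨ ◇r is true.
      At d: □s requires s at every successor {c, e, f}.
        s fails at c, so □s is false at d.
      At d: ◇r requires r at some successor in {c, e, f}.
        r holds at c, so ◇r is true at d.
Satisfying worlds: {a, b, d, e, f}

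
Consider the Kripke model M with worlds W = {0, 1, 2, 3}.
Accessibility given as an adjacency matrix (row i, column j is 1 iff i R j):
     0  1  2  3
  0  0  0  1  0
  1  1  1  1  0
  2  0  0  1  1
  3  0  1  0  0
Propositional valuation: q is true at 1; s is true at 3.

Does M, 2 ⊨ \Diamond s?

At 2: \Diamond s requires s at some successor in {2, 3}.
  s holds at 3, so \Diamond s is true at 2.

Yes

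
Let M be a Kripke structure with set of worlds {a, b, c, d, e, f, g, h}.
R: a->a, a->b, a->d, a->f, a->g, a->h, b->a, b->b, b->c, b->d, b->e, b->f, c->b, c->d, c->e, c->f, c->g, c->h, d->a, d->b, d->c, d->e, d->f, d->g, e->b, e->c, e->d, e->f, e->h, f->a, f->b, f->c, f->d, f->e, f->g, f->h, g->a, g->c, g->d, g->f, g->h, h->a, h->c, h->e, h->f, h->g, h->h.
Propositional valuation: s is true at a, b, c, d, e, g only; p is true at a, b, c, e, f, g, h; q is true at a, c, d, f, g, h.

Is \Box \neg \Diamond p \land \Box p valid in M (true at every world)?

Recall that \Box ψ holds at a world iff ψ holds at every accessible world, and \Diamond ψ holds iff ψ holds at some accessible world.
Let φ = \Box \neg \Diamond p \land \Box p. Evaluate φ at each world:
  a (successors {a, b, d, f, g, h}): φ is false.
  b (successors {a, b, c, d, e, f}): φ is false.
  c (successors {b, d, e, f, g, h}): φ is false.
  d (successors {a, b, c, e, f, g}): φ is false.
  e (successors {b, c, d, f, h}): φ is false.
  f (successors {a, b, c, d, e, g, h}): φ is false.
  g (successors {a, c, d, f, h}): φ is false.
  h (successors {a, c, e, f, g, h}): φ is false.
Detail at a (counterexample):
  At a: \Box \neg \Diamond p is false, \Box p is false, so \Box \neg \Diamond p \land \Box p is false.
    At a: \Box \neg \Diamond p requires \neg \Diamond p at every successor {a, b, d, f, g, h}.
      \neg \Diamond p fails at a, so \Box \neg \Diamond p is false at a.
    At a: \Box p requires p at every successor {a, b, d, f, g, h}.
      p fails at d, so \Box p is false at a.

No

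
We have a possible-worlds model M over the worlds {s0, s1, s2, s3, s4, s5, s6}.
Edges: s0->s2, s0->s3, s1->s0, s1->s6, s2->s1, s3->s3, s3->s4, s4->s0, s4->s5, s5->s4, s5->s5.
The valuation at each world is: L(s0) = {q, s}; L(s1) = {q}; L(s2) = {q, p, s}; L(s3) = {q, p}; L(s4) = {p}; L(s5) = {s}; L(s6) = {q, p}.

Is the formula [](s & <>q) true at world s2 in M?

No

Recall that []ψ holds at a world iff ψ holds at every accessible world, and <>ψ holds iff ψ holds at some accessible world.
At s2: [](s & <>q) requires s & <>q at every successor {s1}.
  s & <>q fails at s1, so [](s & <>q) is false at s2.
    At s1: s is false, <>q is true, so s & <>q is false.
      At s1: <>q requires q at some successor in {s0, s6}.
        q holds at s0, so <>q is true at s1.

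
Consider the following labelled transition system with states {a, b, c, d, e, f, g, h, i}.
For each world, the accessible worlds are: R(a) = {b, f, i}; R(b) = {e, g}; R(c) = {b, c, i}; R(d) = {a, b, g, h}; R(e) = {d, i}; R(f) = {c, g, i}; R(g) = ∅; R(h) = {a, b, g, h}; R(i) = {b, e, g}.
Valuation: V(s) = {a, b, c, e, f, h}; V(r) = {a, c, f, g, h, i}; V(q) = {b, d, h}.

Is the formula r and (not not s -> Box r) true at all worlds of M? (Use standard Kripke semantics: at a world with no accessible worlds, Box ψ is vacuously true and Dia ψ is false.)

Recall that Box ψ holds at a world iff ψ holds at every accessible world, and Dia ψ holds iff ψ holds at some accessible world.
Let φ = r and (not not s -> Box r). Evaluate φ at each world:
  a (successors {b, f, i}): φ is false.
  b (successors {e, g}): φ is false.
  c (successors {b, c, i}): φ is false.
  d (successors {a, b, g, h}): φ is false.
  e (successors {d, i}): φ is false.
  f (successors {c, g, i}): φ is true.
  g (successors ∅): φ is true.
  h (successors {a, b, g, h}): φ is false.
  i (successors {b, e, g}): φ is true.
Detail at a (counterexample):
  At a: r is true, not not s -> Box r is false, so r and (not not s -> Box r) is false.
    At a: not not s is true, Box r is false, so not not s -> Box r is false.
      At a: Box r requires r at every successor {b, f, i}.
        r fails at b, so Box r is false at a.

No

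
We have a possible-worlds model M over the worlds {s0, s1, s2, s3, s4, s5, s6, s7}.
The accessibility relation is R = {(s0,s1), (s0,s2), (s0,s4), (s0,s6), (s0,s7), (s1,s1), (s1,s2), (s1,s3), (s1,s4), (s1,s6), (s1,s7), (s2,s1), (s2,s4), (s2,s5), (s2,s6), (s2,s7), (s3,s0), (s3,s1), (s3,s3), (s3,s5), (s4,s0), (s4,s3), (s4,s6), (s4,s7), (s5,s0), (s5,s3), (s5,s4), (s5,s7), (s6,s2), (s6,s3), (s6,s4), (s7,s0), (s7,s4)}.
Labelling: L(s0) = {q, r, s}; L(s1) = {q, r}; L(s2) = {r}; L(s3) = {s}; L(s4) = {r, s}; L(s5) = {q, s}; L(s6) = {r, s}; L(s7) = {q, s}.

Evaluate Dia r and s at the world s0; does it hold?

At s0: Dia r is true, s is true, so Dia r and s is true.
  At s0: Dia r requires r at some successor in {s1, s2, s4, s6, s7}.
    r holds at s1, so Dia r is true at s0.

Yes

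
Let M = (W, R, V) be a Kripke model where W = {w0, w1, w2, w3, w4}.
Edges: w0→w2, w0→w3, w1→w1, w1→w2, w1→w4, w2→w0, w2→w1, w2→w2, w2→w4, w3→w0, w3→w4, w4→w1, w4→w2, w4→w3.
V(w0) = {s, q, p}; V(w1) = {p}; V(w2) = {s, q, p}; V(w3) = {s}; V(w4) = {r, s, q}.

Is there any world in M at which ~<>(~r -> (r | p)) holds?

Recall that <>ψ holds at a world iff ψ holds at some accessible world.
Let φ = ~<>(~r -> (r | p)). Evaluate φ at each world:
  w0 (successors {w2, w3}): φ is false.
  w1 (successors {w1, w2, w4}): φ is false.
  w2 (successors {w0, w1, w2, w4}): φ is false.
  w3 (successors {w0, w4}): φ is false.
  w4 (successors {w1, w2, w3}): φ is false.
For instance, at w4:
  At w4: <>(~r -> (r | p)) is true, so ~<>(~r -> (r | p)) is false.
    At w4: <>(~r -> (r | p)) requires ~r -> (r | p) at some successor in {w1, w2, w3}.
      ~r -> (r | p) holds at w1, so <>(~r -> (r | p)) is true at w4.

No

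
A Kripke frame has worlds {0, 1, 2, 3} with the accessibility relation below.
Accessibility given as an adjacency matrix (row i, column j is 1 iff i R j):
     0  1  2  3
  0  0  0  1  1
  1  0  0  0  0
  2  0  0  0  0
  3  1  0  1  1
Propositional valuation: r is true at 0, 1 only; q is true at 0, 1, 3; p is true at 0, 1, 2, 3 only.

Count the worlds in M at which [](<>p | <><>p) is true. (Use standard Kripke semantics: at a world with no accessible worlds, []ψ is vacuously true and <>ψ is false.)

2

Let φ = [](<>p | <><>p). Evaluate φ at each world:
  0 (successors {2, 3}): φ is false.
  1 (successors ∅): φ is true.
  2 (successors ∅): φ is true.
  3 (successors {0, 2, 3}): φ is false.
For instance, at 0:
  At 0: [](<>p | <><>p) requires <>p | <><>p at every successor {2, 3}.
    <>p | <><>p fails at 2, so [](<>p | <><>p) is false at 0.
      At 2: <>p is false, <><>p is false, so <>p | <><>p is false.
Satisfying worlds: {1, 2}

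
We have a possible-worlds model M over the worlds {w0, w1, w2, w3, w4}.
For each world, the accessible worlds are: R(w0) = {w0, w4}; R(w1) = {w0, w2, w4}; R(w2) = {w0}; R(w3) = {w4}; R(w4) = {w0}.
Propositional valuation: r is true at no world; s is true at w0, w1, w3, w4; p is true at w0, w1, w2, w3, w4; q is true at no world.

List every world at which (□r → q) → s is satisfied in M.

w0, w1, w3, w4

Let φ = (□r → q) → s. Evaluate φ at each world:
  w0 (successors {w0, w4}): φ is true.
  w1 (successors {w0, w2, w4}): φ is true.
  w2 (successors {w0}): φ is false.
  w3 (successors {w4}): φ is true.
  w4 (successors {w0}): φ is true.
For instance, at w4:
  At w4: □r → q is true, s is true, so (□r → q) → s is true.
    At w4: □r is false, q is false, so □r → q is true.
      At w4: □r requires r at every successor {w0}.
        r fails at w0, so □r is false at w4.
Satisfying worlds: {w0, w1, w3, w4}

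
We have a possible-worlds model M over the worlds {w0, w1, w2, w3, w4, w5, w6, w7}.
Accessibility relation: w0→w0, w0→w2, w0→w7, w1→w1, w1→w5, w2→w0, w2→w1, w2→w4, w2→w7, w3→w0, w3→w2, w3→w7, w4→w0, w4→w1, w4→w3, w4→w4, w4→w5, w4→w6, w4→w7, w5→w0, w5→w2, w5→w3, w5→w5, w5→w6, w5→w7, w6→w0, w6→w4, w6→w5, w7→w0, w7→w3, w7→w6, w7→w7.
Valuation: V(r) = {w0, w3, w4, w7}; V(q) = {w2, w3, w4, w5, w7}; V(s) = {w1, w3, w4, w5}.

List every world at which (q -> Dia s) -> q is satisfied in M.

Recall that Dia ψ holds at a world iff ψ holds at some accessible world.
Let φ = (q -> Dia s) -> q. Evaluate φ at each world:
  w0 (successors {w0, w2, w7}): φ is false.
  w1 (successors {w1, w5}): φ is false.
  w2 (successors {w0, w1, w4, w7}): φ is true.
  w3 (successors {w0, w2, w7}): φ is true.
  w4 (successors {w0, w1, w3, w4, w5, w6, w7}): φ is true.
  w5 (successors {w0, w2, w3, w5, w6, w7}): φ is true.
  w6 (successors {w0, w4, w5}): φ is false.
  w7 (successors {w0, w3, w6, w7}): φ is true.
For instance, at w7:
  At w7: q -> Dia s is true, q is true, so (q -> Dia s) -> q is true.
    At w7: q is true, Dia s is true, so q -> Dia s is true.
      At w7: Dia s requires s at some successor in {w0, w3, w6, w7}.
        s holds at w3, so Dia s is true at w7.
Satisfying worlds: {w2, w3, w4, w5, w7}

w2, w3, w4, w5, w7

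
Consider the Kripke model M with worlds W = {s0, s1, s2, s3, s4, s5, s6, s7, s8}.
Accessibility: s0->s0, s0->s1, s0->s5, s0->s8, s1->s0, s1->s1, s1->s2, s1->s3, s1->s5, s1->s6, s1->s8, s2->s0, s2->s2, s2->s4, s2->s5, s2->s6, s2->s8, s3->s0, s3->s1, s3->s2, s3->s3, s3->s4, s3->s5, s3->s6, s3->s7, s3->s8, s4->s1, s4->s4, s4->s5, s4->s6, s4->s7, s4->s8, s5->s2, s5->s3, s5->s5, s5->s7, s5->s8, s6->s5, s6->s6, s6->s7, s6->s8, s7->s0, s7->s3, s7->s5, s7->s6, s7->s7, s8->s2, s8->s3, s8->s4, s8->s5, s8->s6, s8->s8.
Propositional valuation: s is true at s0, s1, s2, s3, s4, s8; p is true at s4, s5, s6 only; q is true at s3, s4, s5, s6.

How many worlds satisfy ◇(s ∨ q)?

9

Let φ = ◇(s ∨ q). Evaluate φ at each world:
  s0 (successors {s0, s1, s5, s8}): φ is true.
  s1 (successors {s0, s1, s2, s3, s5, s6, s8}): φ is true.
  s2 (successors {s0, s2, s4, s5, s6, s8}): φ is true.
  s3 (successors {s0, s1, s2, s3, s4, s5, s6, s7, s8}): φ is true.
  s4 (successors {s1, s4, s5, s6, s7, s8}): φ is true.
  s5 (successors {s2, s3, s5, s7, s8}): φ is true.
  s6 (successors {s5, s6, s7, s8}): φ is true.
  s7 (successors {s0, s3, s5, s6, s7}): φ is true.
  s8 (successors {s2, s3, s4, s5, s6, s8}): φ is true.
For instance, at s1:
  At s1: ◇(s ∨ q) requires s ∨ q at some successor in {s0, s1, s2, s3, s5, s6, s8}.
    s ∨ q holds at s0, so ◇(s ∨ q) is true at s1.
Satisfying worlds: {s0, s1, s2, s3, s4, s5, s6, s7, s8}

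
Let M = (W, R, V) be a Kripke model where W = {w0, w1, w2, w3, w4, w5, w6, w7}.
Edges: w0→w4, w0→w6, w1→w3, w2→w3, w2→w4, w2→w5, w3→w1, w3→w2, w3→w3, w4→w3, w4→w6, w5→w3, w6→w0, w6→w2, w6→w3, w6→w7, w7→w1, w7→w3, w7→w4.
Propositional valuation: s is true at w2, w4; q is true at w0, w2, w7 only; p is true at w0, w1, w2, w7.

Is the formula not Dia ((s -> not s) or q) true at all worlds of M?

No

Let φ = not Dia ((s -> not s) or q). Evaluate φ at each world:
  w0 (successors {w4, w6}): φ is false.
  w1 (successors {w3}): φ is false.
  w2 (successors {w3, w4, w5}): φ is false.
  w3 (successors {w1, w2, w3}): φ is false.
  w4 (successors {w3, w6}): φ is false.
  w5 (successors {w3}): φ is false.
  w6 (successors {w0, w2, w3, w7}): φ is false.
  w7 (successors {w1, w3, w4}): φ is false.
Detail at w0 (counterexample):
  At w0: Dia ((s -> not s) or q) is true, so not Dia ((s -> not s) or q) is false.
    At w0: Dia ((s -> not s) or q) requires (s -> not s) or q at some successor in {w4, w6}.
      (s -> not s) or q holds at w6, so Dia ((s -> not s) or q) is true at w0.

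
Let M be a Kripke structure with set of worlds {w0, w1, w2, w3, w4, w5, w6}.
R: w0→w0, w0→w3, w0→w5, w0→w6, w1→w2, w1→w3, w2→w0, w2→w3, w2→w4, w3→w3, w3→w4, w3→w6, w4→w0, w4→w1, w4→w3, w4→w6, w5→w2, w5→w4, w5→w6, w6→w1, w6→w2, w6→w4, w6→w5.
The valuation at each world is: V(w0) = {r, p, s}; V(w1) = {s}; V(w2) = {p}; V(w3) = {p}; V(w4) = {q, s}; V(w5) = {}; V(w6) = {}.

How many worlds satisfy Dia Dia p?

Let φ = Dia Dia p. Evaluate φ at each world:
  w0 (successors {w0, w3, w5, w6}): φ is true.
  w1 (successors {w2, w3}): φ is true.
  w2 (successors {w0, w3, w4}): φ is true.
  w3 (successors {w3, w4, w6}): φ is true.
  w4 (successors {w0, w1, w3, w6}): φ is true.
  w5 (successors {w2, w4, w6}): φ is true.
  w6 (successors {w1, w2, w4, w5}): φ is true.
For instance, at w2:
  At w2: Dia Dia p requires Dia p at some successor in {w0, w3, w4}.
    Dia p holds at w0, so Dia Dia p is true at w2.
      At w0: Dia p requires p at some successor in {w0, w3, w5, w6}.
        p holds at w0, so Dia p is true at w0.
Satisfying worlds: {w0, w1, w2, w3, w4, w5, w6}

7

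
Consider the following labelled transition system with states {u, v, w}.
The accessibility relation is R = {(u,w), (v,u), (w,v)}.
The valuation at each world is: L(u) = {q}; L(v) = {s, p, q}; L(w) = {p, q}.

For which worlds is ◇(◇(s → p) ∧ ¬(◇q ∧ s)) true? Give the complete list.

Recall that ◇ψ holds at a world iff ψ holds at some accessible world.
Let φ = ◇(◇(s → p) ∧ ¬(◇q ∧ s)). Evaluate φ at each world:
  u (successors {w}): φ is true.
  v (successors {u}): φ is true.
  w (successors {v}): φ is false.
For instance, at v:
  At v: ◇(◇(s → p) ∧ ¬(◇q ∧ s)) requires ◇(s → p) ∧ ¬(◇q ∧ s) at some successor in {u}.
    ◇(s → p) ∧ ¬(◇q ∧ s) holds at u, so ◇(◇(s → p) ∧ ¬(◇q ∧ s)) is true at v.
      At u: ◇(s → p) is true, ¬(◇q ∧ s) is true, so ◇(s → p) ∧ ¬(◇q ∧ s) is true.
Satisfying worlds: {u, v}

u, v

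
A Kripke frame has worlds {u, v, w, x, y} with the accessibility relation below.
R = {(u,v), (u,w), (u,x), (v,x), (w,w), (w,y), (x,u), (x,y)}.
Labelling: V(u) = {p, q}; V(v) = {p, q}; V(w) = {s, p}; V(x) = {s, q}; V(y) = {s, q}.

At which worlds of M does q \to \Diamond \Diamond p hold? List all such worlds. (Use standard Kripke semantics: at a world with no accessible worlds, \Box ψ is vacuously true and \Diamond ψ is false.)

Let φ = q \to \Diamond \Diamond p. Evaluate φ at each world:
  u (successors {v, w, x}): φ is true.
  v (successors {x}): φ is true.
  w (successors {w, y}): φ is true.
  x (successors {u, y}): φ is true.
  y (successors ∅): φ is false.
For instance, at v:
  At v: q is true, \Diamond \Diamond p is true, so q \to \Diamond \Diamond p is true.
    At v: \Diamond \Diamond p requires \Diamond p at some successor in {x}.
      \Diamond p holds at x, so \Diamond \Diamond p is true at v.
Satisfying worlds: {u, v, w, x}

u, v, w, x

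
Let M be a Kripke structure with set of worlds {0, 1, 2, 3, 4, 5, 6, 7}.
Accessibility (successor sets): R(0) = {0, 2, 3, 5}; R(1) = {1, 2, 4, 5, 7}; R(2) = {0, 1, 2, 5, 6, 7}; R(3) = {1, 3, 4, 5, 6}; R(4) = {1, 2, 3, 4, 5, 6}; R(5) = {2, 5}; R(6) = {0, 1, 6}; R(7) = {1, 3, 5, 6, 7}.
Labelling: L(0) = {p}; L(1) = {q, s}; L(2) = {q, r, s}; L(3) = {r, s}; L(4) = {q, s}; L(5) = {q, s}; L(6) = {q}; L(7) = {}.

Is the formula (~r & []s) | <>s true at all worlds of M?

Let φ = (~r & []s) | <>s. Evaluate φ at each world:
  0 (successors {0, 2, 3, 5}): φ is true.
  1 (successors {1, 2, 4, 5, 7}): φ is true.
  2 (successors {0, 1, 2, 5, 6, 7}): φ is true.
  3 (successors {1, 3, 4, 5, 6}): φ is true.
  4 (successors {1, 2, 3, 4, 5, 6}): φ is true.
  5 (successors {2, 5}): φ is true.
  6 (successors {0, 1, 6}): φ is true.
  7 (successors {1, 3, 5, 6, 7}): φ is true.
For instance, at 1:
  At 1: ~r & []s is false, <>s is true, so (~r & []s) | <>s is true.
    At 1: ~r is true, []s is false, so ~r & []s is false.
      At 1: []s requires s at every successor {1, 2, 4, 5, 7}.
        s fails at 7, so []s is false at 1.
    At 1: <>s requires s at some successor in {1, 2, 4, 5, 7}.
      s holds at 1, so <>s is true at 1.

Yes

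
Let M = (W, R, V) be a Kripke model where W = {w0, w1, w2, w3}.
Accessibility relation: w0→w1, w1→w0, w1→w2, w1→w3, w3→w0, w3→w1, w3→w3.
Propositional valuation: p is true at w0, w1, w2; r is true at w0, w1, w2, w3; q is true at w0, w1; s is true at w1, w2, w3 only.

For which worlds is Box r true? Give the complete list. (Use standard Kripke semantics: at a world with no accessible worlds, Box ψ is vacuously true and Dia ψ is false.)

Let φ = Box r. Evaluate φ at each world:
  w0 (successors {w1}): φ is true.
  w1 (successors {w0, w2, w3}): φ is true.
  w2 (successors ∅): φ is true.
  w3 (successors {w0, w1, w3}): φ is true.
For instance, at w1:
  At w1: Box r requires r at every successor {w0, w2, w3}.
    At w0: r is true.
    At w2: r is true.
    At w3: r is true.
  So Box r is true at w1.
Satisfying worlds: {w0, w1, w2, w3}

w0, w1, w2, w3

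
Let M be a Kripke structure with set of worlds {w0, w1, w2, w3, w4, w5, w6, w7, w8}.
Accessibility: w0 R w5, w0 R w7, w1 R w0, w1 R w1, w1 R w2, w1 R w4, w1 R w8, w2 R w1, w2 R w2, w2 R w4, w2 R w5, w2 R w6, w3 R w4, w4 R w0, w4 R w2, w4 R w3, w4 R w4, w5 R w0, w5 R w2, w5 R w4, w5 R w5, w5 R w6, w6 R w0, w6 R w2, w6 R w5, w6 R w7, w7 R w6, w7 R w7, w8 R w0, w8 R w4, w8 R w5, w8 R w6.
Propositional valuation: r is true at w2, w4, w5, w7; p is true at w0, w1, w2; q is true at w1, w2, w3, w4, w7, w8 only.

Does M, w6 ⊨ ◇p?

At w6: ◇p requires p at some successor in {w0, w2, w5, w7}.
  p holds at w0, so ◇p is true at w6.

Yes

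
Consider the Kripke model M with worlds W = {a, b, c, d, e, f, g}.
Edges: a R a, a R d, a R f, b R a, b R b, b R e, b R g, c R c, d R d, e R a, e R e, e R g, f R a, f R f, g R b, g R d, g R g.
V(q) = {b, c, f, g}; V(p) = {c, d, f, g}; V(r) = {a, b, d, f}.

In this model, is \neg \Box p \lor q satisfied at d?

At d: \neg \Box p is false, q is false, so \neg \Box p \lor q is false.
  At d: \Box p is true, so \neg \Box p is false.
    At d: \Box p requires p at every successor {d}.
      At d: p is true.
    So \Box p is true at d.

No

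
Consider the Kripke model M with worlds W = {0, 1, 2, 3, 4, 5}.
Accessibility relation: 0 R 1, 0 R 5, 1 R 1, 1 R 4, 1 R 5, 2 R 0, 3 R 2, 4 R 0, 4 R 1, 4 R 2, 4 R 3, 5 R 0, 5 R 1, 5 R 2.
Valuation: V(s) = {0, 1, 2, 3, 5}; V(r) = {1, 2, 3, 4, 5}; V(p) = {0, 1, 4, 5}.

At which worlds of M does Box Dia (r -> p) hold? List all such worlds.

Let φ = Box Dia (r -> p). Evaluate φ at each world:
  0 (successors {1, 5}): φ is true.
  1 (successors {1, 4, 5}): φ is true.
  2 (successors {0}): φ is true.
  3 (successors {2}): φ is true.
  4 (successors {0, 1, 2, 3}): φ is false.
  5 (successors {0, 1, 2}): φ is true.
For instance, at 3:
  At 3: Box Dia (r -> p) requires Dia (r -> p) at every successor {2}.
      At 2: Dia (r -> p) requires r -> p at some successor in {0}.
        r -> p holds at 0, so Dia (r -> p) is true at 2.
  So Box Dia (r -> p) is true at 3.
Satisfying worlds: {0, 1, 2, 3, 5}

0, 1, 2, 3, 5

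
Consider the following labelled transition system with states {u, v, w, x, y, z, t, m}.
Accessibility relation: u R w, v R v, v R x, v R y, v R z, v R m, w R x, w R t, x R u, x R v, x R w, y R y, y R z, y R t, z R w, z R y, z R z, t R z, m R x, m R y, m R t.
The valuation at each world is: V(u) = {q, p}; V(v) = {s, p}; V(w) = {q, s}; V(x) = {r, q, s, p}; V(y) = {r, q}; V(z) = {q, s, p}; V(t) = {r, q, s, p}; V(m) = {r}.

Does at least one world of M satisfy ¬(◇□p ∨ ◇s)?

No

Recall that □ψ holds at a world iff ψ holds at every accessible world, and ◇ψ holds iff ψ holds at some accessible world.
Let φ = ¬(◇□p ∨ ◇s). Evaluate φ at each world:
  u (successors {w}): φ is false.
  v (successors {v, x, y, z, m}): φ is false.
  w (successors {x, t}): φ is false.
  x (successors {u, v, w}): φ is false.
  y (successors {y, z, t}): φ is false.
  z (successors {w, y, z}): φ is false.
  t (successors {z}): φ is false.
  m (successors {x, y, t}): φ is false.
For instance, at y:
  At y: ◇□p ∨ ◇s is true, so ¬(◇□p ∨ ◇s) is false.
    At y: ◇□p is true, ◇s is true, so ◇□p ∨ ◇s is true.
      At y: ◇□p requires □p at some successor in {y, z, t}.
        □p holds at t, so ◇□p is true at y.
      At y: ◇s requires s at some successor in {y, z, t}.
        s holds at z, so ◇s is true at y.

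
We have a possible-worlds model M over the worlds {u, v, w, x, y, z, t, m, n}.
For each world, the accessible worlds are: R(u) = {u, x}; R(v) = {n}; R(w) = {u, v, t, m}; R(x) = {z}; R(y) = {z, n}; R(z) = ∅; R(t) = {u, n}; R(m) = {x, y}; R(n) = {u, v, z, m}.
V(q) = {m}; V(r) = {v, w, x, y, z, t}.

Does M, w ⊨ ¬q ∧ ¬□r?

Recall that □ψ holds at a world iff ψ holds at every accessible world, and ◇ψ holds iff ψ holds at some accessible world.
At w: ¬q is true, ¬□r is true, so ¬q ∧ ¬□r is true.
  At w: □r is false, so ¬□r is true.
    At w: □r requires r at every successor {u, v, t, m}.
      r fails at u, so □r is false at w.

Yes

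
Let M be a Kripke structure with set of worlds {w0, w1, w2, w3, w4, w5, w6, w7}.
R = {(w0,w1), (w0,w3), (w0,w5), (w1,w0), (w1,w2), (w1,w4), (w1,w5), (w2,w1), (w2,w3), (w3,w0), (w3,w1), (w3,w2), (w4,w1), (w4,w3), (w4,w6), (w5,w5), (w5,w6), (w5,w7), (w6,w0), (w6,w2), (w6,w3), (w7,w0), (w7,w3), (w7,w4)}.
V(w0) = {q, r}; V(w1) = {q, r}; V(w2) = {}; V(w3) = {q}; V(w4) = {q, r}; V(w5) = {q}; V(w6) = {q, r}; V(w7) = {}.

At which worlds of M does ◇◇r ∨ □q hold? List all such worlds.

w0, w1, w2, w3, w4, w5, w6, w7

Let φ = ◇◇r ∨ □q. Evaluate φ at each world:
  w0 (successors {w1, w3, w5}): φ is true.
  w1 (successors {w0, w2, w4, w5}): φ is true.
  w2 (successors {w1, w3}): φ is true.
  w3 (successors {w0, w1, w2}): φ is true.
  w4 (successors {w1, w3, w6}): φ is true.
  w5 (successors {w5, w6, w7}): φ is true.
  w6 (successors {w0, w2, w3}): φ is true.
  w7 (successors {w0, w3, w4}): φ is true.
For instance, at w1:
  At w1: ◇◇r is true, □q is false, so ◇◇r ∨ □q is true.
    At w1: ◇◇r requires ◇r at some successor in {w0, w2, w4, w5}.
      ◇r holds at w0, so ◇◇r is true at w1.
    At w1: □q requires q at every successor {w0, w2, w4, w5}.
      q fails at w2, so □q is false at w1.
Satisfying worlds: {w0, w1, w2, w3, w4, w5, w6, w7}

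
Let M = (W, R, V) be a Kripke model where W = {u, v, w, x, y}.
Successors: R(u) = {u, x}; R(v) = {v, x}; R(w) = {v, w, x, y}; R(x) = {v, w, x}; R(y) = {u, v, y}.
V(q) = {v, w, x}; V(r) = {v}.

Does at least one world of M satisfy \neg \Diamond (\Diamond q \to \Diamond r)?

No

Recall that \Diamond ψ holds at a world iff ψ holds at some accessible world.
Let φ = \neg \Diamond (\Diamond q \to \Diamond r). Evaluate φ at each world:
  u (successors {u, x}): φ is false.
  v (successors {v, x}): φ is false.
  w (successors {v, w, x, y}): φ is false.
  x (successors {v, w, x}): φ is false.
  y (successors {u, v, y}): φ is false.
For instance, at v:
  At v: \Diamond (\Diamond q \to \Diamond r) is true, so \neg \Diamond (\Diamond q \to \Diamond r) is false.
    At v: \Diamond (\Diamond q \to \Diamond r) requires \Diamond q \to \Diamond r at some successor in {v, x}.
      \Diamond q \to \Diamond r holds at v, so \Diamond (\Diamond q \to \Diamond r) is true at v.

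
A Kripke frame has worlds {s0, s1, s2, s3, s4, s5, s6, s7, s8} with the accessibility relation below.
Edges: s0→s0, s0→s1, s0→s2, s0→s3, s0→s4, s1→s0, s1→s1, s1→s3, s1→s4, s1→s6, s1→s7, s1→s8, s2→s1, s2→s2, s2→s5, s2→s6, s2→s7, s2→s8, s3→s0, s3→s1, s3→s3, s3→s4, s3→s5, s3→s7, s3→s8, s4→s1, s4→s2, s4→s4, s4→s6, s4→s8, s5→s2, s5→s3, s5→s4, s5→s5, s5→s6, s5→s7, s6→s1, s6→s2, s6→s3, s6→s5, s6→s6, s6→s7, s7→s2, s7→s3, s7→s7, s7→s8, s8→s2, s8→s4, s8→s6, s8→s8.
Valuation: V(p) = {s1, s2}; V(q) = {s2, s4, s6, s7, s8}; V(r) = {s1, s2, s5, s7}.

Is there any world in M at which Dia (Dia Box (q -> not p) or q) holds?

Let φ = Dia (Dia Box (q -> not p) or q). Evaluate φ at each world:
  s0 (successors {s0, s1, s2, s3, s4}): φ is true.
  s1 (successors {s0, s1, s3, s4, s6, s7, s8}): φ is true.
  s2 (successors {s1, s2, s5, s6, s7, s8}): φ is true.
  s3 (successors {s0, s1, s3, s4, s5, s7, s8}): φ is true.
  s4 (successors {s1, s2, s4, s6, s8}): φ is true.
  s5 (successors {s2, s3, s4, s5, s6, s7}): φ is true.
  s6 (successors {s1, s2, s3, s5, s6, s7}): φ is true.
  s7 (successors {s2, s3, s7, s8}): φ is true.
  s8 (successors {s2, s4, s6, s8}): φ is true.
Detail at s0 (witness):
  At s0: Dia (Dia Box (q -> not p) or q) requires Dia Box (q -> not p) or q at some successor in {s0, s1, s2, s3, s4}.
    Dia Box (q -> not p) or q holds at s0, so Dia (Dia Box (q -> not p) or q) is true at s0.
      At s0: Dia Box (q -> not p) is true, q is false, so Dia Box (q -> not p) or q is true.

Yes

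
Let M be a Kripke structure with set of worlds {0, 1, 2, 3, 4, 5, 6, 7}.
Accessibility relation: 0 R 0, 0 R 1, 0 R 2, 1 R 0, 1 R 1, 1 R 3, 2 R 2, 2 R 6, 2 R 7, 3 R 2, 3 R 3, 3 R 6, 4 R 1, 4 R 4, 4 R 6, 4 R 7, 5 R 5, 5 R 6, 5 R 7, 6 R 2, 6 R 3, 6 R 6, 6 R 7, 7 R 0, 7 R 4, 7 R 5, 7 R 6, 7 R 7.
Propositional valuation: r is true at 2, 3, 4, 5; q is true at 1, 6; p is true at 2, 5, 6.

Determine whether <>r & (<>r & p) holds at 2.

Yes

At 2: <>r is true, <>r & p is true, so <>r & (<>r & p) is true.
  At 2: <>r requires r at some successor in {2, 6, 7}.
    r holds at 2, so <>r is true at 2.
  At 2: <>r is true, p is true, so <>r & p is true.
    At 2: <>r requires r at some successor in {2, 6, 7}.
      r holds at 2, so <>r is true at 2.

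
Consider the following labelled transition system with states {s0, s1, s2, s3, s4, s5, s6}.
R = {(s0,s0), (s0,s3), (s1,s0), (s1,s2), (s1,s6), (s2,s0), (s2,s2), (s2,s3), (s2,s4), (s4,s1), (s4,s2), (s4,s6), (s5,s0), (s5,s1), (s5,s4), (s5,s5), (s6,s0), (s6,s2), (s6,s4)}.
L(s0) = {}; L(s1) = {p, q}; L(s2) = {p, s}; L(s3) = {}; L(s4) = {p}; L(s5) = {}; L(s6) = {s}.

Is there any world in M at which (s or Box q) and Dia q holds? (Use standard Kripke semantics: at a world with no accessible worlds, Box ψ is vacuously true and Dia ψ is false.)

Let φ = (s or Box q) and Dia q. Evaluate φ at each world:
  s0 (successors {s0, s3}): φ is false.
  s1 (successors {s0, s2, s6}): φ is false.
  s2 (successors {s0, s2, s3, s4}): φ is false.
  s3 (successors ∅): φ is false.
  s4 (successors {s1, s2, s6}): φ is false.
  s5 (successors {s0, s1, s4, s5}): φ is false.
  s6 (successors {s0, s2, s4}): φ is false.
For instance, at s6:
  At s6: s or Box q is true, Dia q is false, so (s or Box q) and Dia q is false.
    At s6: s is true, Box q is false, so s or Box q is true.
      At s6: Box q requires q at every successor {s0, s2, s4}.
        q fails at s0, so Box q is false at s6.
    At s6: Dia q requires q at some successor in {s0, s2, s4}.
      At s0: q is false.
      At s2: q is false.
      At s4: q is false.
    So Dia q is false at s6.

No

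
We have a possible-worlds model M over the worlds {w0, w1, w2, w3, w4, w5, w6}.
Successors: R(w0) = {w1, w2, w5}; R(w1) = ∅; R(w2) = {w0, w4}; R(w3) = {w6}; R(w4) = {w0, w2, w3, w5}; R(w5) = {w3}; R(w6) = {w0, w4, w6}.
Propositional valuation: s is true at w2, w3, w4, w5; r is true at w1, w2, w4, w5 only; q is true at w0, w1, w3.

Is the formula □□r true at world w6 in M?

At w6: □□r requires □r at every successor {w0, w4, w6}.
  □r fails at w4, so □□r is false at w6.
    At w4: □r requires r at every successor {w0, w2, w3, w5}.
      r fails at w0, so □r is false at w4.

No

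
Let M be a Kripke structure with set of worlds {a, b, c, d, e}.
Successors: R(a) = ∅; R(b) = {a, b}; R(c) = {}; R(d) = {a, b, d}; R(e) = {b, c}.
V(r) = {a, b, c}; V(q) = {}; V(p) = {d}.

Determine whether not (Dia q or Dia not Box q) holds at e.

No

At e: Dia q or Dia not Box q is true, so not (Dia q or Dia not Box q) is false.
  At e: Dia q is false, Dia not Box q is true, so Dia q or Dia not Box q is true.
    At e: Dia q requires q at some successor in {b, c}.
      At b: q is false.
      At c: q is false.
    So Dia q is false at e.
    At e: Dia not Box q requires not Box q at some successor in {b, c}.
      not Box q holds at b, so Dia not Box q is true at e.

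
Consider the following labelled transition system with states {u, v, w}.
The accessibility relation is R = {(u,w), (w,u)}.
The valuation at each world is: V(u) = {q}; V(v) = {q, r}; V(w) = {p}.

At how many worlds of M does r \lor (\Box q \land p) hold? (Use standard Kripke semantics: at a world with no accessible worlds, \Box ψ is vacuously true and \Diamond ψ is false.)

Recall that \Box ψ holds at a world iff ψ holds at every accessible world, and \Diamond ψ holds iff ψ holds at some accessible world.
Let φ = r \lor (\Box q \land p). Evaluate φ at each world:
  u (successors {w}): φ is false.
  v (successors ∅): φ is true.
  w (successors {u}): φ is true.
For instance, at w:
  At w: r is false, \Box q \land p is true, so r \lor (\Box q \land p) is true.
    At w: \Box q is true, p is true, so \Box q \land p is true.
      At w: \Box q requires q at every successor {u}.
        At u: q is true.
      So \Box q is true at w.
Satisfying worlds: {v, w}

2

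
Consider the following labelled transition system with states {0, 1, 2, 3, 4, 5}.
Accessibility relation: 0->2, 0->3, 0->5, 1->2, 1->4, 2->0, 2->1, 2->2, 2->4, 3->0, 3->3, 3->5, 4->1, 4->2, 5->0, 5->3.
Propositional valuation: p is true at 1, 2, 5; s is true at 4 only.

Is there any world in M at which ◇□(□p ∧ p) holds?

Let φ = ◇□(□p ∧ p). Evaluate φ at each world:
  0 (successors {2, 3, 5}): φ is false.
  1 (successors {2, 4}): φ is false.
  2 (successors {0, 1, 2, 4}): φ is false.
  3 (successors {0, 3, 5}): φ is false.
  4 (successors {1, 2}): φ is false.
  5 (successors {0, 3}): φ is false.
For instance, at 2:
  At 2: ◇□(□p ∧ p) requires □(□p ∧ p) at some successor in {0, 1, 2, 4}.
    At 0: □(□p ∧ p) is false.
    At 1: □(□p ∧ p) is false.
    At 2: □(□p ∧ p) is false.
    At 4: □(□p ∧ p) is false.
  So ◇□(□p ∧ p) is false at 2.

No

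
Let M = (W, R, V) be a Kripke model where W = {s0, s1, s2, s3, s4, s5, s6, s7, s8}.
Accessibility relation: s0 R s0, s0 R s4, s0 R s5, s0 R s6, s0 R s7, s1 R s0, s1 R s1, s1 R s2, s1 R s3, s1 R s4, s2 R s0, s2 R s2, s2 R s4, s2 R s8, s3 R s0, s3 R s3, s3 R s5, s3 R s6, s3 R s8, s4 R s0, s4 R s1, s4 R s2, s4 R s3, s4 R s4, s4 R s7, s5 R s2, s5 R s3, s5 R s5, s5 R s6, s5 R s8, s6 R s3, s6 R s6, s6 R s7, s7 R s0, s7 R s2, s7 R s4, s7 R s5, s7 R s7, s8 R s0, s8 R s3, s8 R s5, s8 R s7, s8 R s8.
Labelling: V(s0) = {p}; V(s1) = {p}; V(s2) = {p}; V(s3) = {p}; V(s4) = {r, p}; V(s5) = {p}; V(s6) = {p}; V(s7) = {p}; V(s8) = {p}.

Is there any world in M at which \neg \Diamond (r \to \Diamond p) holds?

Let φ = \neg \Diamond (r \to \Diamond p). Evaluate φ at each world:
  s0 (successors {s0, s4, s5, s6, s7}): φ is false.
  s1 (successors {s0, s1, s2, s3, s4}): φ is false.
  s2 (successors {s0, s2, s4, s8}): φ is false.
  s3 (successors {s0, s3, s5, s6, s8}): φ is false.
  s4 (successors {s0, s1, s2, s3, s4, s7}): φ is false.
  s5 (successors {s2, s3, s5, s6, s8}): φ is false.
  s6 (successors {s3, s6, s7}): φ is false.
  s7 (successors {s0, s2, s4, s5, s7}): φ is false.
  s8 (successors {s0, s3, s5, s7, s8}): φ is false.
For instance, at s7:
  At s7: \Diamond (r \to \Diamond p) is true, so \neg \Diamond (r \to \Diamond p) is false.
    At s7: \Diamond (r \to \Diamond p) requires r \to \Diamond p at some successor in {s0, s2, s4, s5, s7}.
      r \to \Diamond p holds at s0, so \Diamond (r \to \Diamond p) is true at s7.

No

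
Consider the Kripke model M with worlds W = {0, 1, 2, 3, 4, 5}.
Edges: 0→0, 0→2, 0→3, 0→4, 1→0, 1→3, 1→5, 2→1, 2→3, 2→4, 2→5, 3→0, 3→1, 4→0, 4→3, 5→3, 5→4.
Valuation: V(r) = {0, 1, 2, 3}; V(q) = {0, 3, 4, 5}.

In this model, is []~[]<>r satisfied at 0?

No

At 0: []~[]<>r requires ~[]<>r at every successor {0, 2, 3, 4}.
  ~[]<>r fails at 0, so []~[]<>r is false at 0.
    At 0: []<>r is true, so ~[]<>r is false.
      At 0: []<>r requires <>r at every successor {0, 2, 3, 4}.
        At 0: <>r is true.
        At 2: <>r is true.
        At 3: <>r is true.
        At 4: <>r is true.
      So []<>r is true at 0.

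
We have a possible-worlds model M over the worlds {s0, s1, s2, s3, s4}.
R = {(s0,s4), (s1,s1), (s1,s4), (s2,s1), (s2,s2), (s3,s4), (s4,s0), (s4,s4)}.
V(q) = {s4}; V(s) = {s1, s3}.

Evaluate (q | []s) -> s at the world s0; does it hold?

Yes

At s0: q | []s is false, s is false, so (q | []s) -> s is true.
  At s0: q is false, []s is false, so q | []s is false.
    At s0: []s requires s at every successor {s4}.
      s fails at s4, so []s is false at s0.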